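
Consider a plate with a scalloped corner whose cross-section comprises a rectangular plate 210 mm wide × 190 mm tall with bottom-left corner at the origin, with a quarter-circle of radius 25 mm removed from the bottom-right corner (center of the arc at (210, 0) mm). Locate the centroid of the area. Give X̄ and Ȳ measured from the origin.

plate: A = 210 × 190 = 39900.00, centroid at (105.00, 95.00).
removed quarter-circle: A = −¼π·25² = -490.87, centroid at (199.39, 10.61).
ΣA = 39409.13 mm², ΣAX̄ = 4091624.82 mm³, ΣAȲ = 3785291.67 mm³.
X̄ = 4091624.82/39409.13 = 103.82 mm; Ȳ = 3785291.67/39409.13 = 96.05 mm.

X̄ = 103.82 mm, Ȳ = 96.05 mm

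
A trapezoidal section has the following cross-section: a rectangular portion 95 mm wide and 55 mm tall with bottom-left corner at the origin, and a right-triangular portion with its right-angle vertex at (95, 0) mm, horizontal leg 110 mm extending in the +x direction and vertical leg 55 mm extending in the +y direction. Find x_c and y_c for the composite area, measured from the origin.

x_c = 78.36 mm, y_c = 24.14 mm

Part | A | x̄ᵢ | ȳᵢ | A·x̄ᵢ | A·ȳᵢ
rectangular portion | 5225.00 | 47.50 | 27.50 | 248187.50 | 143687.50
triangular portion | 3025.00 | 131.67 | 18.33 | 398291.67 | 55458.33
Σ | 8250.00 |  |  | 646479.17 | 199145.83
x_c = 646479.17 / 8250.00 = 78.36 mm
y_c = 199145.83 / 8250.00 = 24.14 mm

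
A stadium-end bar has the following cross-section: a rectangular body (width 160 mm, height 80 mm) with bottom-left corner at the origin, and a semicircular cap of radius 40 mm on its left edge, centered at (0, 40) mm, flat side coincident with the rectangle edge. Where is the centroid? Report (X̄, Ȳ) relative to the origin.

rectangular body: A = 160 × 80 = 12800.00, centroid at (80.00, 40.00).
semicircular end: A = ½π·40² = 2513.27, centroid at (-16.98, 40.00).
ΣA = 15313.27 mm²
ΣAX̄ = (12800.00)(80.00) + (2513.27)(-16.98) = 981333.33 mm³
ΣAȲ = (12800.00)(40.00) + (2513.27)(40.00) = 612530.96 mm³
X̄ = 981333.33 / 15313.27 = 64.08 mm
Ȳ = 612530.96 / 15313.27 = 40.00 mm

X̄ = 64.08 mm, Ȳ = 40.00 mm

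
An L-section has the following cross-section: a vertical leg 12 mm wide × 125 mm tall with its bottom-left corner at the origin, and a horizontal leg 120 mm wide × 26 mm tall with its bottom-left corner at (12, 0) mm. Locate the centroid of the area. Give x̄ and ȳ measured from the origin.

x̄ = 50.57 mm, ȳ = 29.07 mm

vertical leg: A = 12 × 125 = 1500.00, centroid at (6.00, 62.50).
horizontal leg: A = 120 × 26 = 3120.00, centroid at (72.00, 13.00).
ΣA = 4620.00 mm²
ΣAx̄ = (1500.00)(6.00) + (3120.00)(72.00) = 233640.00 mm³
ΣAȳ = (1500.00)(62.50) + (3120.00)(13.00) = 134310.00 mm³
x̄ = 233640.00 / 4620.00 = 50.57 mm
ȳ = 134310.00 / 4620.00 = 29.07 mm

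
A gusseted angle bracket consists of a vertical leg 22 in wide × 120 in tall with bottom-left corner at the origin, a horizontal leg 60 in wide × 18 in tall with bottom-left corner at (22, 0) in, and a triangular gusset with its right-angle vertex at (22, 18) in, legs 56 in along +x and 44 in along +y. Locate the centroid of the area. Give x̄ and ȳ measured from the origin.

Part | A | x̄ᵢ | ȳᵢ | A·x̄ᵢ | A·ȳᵢ
vertical leg | 2640.00 | 11.00 | 60.00 | 29040.00 | 158400.00
horizontal leg | 1080.00 | 52.00 | 9.00 | 56160.00 | 9720.00
gusset | 1232.00 | 40.67 | 32.67 | 50101.33 | 40245.33
Σ | 4952.00 |  |  | 135301.33 | 208365.33
x̄ = 135301.33 / 4952.00 = 27.32 in
ȳ = 208365.33 / 4952.00 = 42.08 in

x̄ = 27.32 in, ȳ = 42.08 in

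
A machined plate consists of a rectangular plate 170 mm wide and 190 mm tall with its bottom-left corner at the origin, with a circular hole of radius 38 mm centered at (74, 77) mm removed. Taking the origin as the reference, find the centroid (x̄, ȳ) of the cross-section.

x̄ = 86.80 mm, ȳ = 97.94 mm

plate: A = 170 × 190 = 32300.00, centroid at (85.00, 95.00).
hole: A = −π·38² = -4536.46, centroid at (74.00, 77.00).
ΣA = 27763.54 mm²
ΣAx̄ = (32300.00)(85.00) + (-4536.46)(74.00) = 2409801.98 mm³
ΣAȳ = (32300.00)(95.00) + (-4536.46)(77.00) = 2719192.60 mm³
x̄ = 2409801.98 / 27763.54 = 86.80 mm
ȳ = 2719192.60 / 27763.54 = 97.94 mm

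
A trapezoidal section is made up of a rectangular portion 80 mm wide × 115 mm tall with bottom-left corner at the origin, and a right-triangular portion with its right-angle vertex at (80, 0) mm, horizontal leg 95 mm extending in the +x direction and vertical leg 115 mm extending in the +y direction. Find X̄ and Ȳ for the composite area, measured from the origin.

X̄ = 66.70 mm, Ȳ = 50.36 mm

Part | A | x̄ᵢ | ȳᵢ | A·x̄ᵢ | A·ȳᵢ
rectangular portion | 9200.00 | 40.00 | 57.50 | 368000.00 | 529000.00
triangular portion | 5462.50 | 111.67 | 38.33 | 609979.17 | 209395.83
Σ | 14662.50 |  |  | 977979.17 | 738395.83
X̄ = 977979.17 / 14662.50 = 66.70 mm
Ȳ = 738395.83 / 14662.50 = 50.36 mm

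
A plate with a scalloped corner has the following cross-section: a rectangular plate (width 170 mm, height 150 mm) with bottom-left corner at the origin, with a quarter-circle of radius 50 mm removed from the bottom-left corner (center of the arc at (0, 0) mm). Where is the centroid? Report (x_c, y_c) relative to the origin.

Part | A | x̄ᵢ | ȳᵢ | A·x̄ᵢ | A·ȳᵢ
plate | 25500.00 | 85.00 | 75.00 | 2167500.00 | 1912500.00
removed quarter-circle | -1963.50 | 21.22 | 21.22 | -41666.67 | -41666.67
Σ | 23536.50 |  |  | 2125833.33 | 1870833.33
x_c = 2125833.33 / 23536.50 = 90.32 mm
y_c = 1870833.33 / 23536.50 = 79.49 mm

x_c = 90.32 mm, y_c = 79.49 mm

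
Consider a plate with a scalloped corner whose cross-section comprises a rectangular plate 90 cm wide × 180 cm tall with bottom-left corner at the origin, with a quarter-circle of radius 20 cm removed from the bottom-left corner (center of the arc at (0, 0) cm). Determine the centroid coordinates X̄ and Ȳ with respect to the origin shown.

X̄ = 45.72 cm, Ȳ = 91.61 cm

Part | A | x̄ᵢ | ȳᵢ | A·x̄ᵢ | A·ȳᵢ
plate | 16200.00 | 45.00 | 90.00 | 729000.00 | 1458000.00
removed quarter-circle | -314.16 | 8.49 | 8.49 | -2666.67 | -2666.67
Σ | 15885.84 |  |  | 726333.33 | 1455333.33
X̄ = 726333.33 / 15885.84 = 45.72 cm
Ȳ = 1455333.33 / 15885.84 = 91.61 cm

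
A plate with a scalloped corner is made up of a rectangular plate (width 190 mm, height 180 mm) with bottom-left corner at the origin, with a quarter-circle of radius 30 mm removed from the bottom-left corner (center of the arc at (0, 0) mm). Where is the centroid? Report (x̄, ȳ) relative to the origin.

plate: A = 190 × 180 = 34200.00, centroid at (95.00, 90.00).
removed quarter-circle: A = −¼π·30² = -706.86, centroid at (12.73, 12.73).
ΣA = 33493.14 mm², ΣAx̄ = 3240000.00 mm³, ΣAȳ = 3069000.00 mm³.
x̄ = 3240000.00/33493.14 = 96.74 mm; ȳ = 3069000.00/33493.14 = 91.63 mm.

x̄ = 96.74 mm, ȳ = 91.63 mm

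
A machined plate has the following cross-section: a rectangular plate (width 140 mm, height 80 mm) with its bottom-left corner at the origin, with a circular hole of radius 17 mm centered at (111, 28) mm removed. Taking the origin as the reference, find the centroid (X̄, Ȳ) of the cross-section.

plate: A = 140 × 80 = 11200.00, centroid at (70.00, 40.00).
hole: A = −π·17² = -907.92, centroid at (111.00, 28.00).
ΣA = 10292.08 mm²
ΣAX̄ = (11200.00)(70.00) + (-907.92)(111.00) = 683220.85 mm³
ΣAȲ = (11200.00)(40.00) + (-907.92)(28.00) = 422578.23 mm³
X̄ = 683220.85 / 10292.08 = 66.38 mm
Ȳ = 422578.23 / 10292.08 = 41.06 mm

X̄ = 66.38 mm, Ȳ = 41.06 mm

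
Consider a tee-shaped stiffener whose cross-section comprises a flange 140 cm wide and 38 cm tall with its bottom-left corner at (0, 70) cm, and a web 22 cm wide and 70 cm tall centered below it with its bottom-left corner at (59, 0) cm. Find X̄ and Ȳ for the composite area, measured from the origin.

X̄ = 70.00 cm, Ȳ = 76.88 cm

web: A = 22 × 70 = 1540.00, centroid at (70.00, 35.00).
flange: A = 140 × 38 = 5320.00, centroid at (70.00, 89.00).
ΣA = 6860.00 cm², ΣAX̄ = 480200.00 cm³, ΣAȲ = 527380.00 cm³.
X̄ = 480200.00/6860.00 = 70.00 cm; Ȳ = 527380.00/6860.00 = 76.88 cm.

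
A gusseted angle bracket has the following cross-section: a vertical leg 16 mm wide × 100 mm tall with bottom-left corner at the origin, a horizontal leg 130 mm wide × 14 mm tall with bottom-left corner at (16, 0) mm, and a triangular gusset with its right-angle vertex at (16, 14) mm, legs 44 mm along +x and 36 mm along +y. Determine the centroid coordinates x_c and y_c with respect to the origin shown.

x_c = 43.81 mm, y_c = 26.91 mm

vertical leg: A = 16 × 100 = 1600.00, centroid at (8.00, 50.00).
horizontal leg: A = 130 × 14 = 1820.00, centroid at (81.00, 7.00).
gusset: A = ½·44·36 = 792.00, centroid at (30.67, 26.00).
ΣA = 4212.00 mm²
ΣAx_c = (1600.00)(8.00) + (1820.00)(81.00) + (792.00)(30.67) = 184508.00 mm³
ΣAy_c = (1600.00)(50.00) + (1820.00)(7.00) + (792.00)(26.00) = 113332.00 mm³
x_c = 184508.00 / 4212.00 = 43.81 mm
y_c = 113332.00 / 4212.00 = 26.91 mm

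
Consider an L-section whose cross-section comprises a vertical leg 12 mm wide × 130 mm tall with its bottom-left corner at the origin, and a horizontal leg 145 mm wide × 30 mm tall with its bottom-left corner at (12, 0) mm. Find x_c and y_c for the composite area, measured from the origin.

Part | A | x̄ᵢ | ȳᵢ | A·x̄ᵢ | A·ȳᵢ
vertical leg | 1560.00 | 6.00 | 65.00 | 9360.00 | 101400.00
horizontal leg | 4350.00 | 84.50 | 15.00 | 367575.00 | 65250.00
Σ | 5910.00 |  |  | 376935.00 | 166650.00
x_c = 376935.00 / 5910.00 = 63.78 mm
y_c = 166650.00 / 5910.00 = 28.20 mm

x_c = 63.78 mm, y_c = 28.20 mm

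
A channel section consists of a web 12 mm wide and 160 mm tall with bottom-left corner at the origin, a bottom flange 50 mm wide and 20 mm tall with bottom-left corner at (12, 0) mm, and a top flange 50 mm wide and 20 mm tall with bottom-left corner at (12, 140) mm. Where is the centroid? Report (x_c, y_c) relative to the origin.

web: A = 12 × 160 = 1920.00, centroid at (6.00, 80.00).
bottom flange: A = 50 × 20 = 1000.00, centroid at (37.00, 10.00).
top flange: A = 50 × 20 = 1000.00, centroid at (37.00, 150.00).
ΣA = 3920.00 mm²
ΣAx_c = (1920.00)(6.00) + (1000.00)(37.00) + (1000.00)(37.00) = 85520.00 mm³
ΣAy_c = (1920.00)(80.00) + (1000.00)(10.00) + (1000.00)(150.00) = 313600.00 mm³
x_c = 85520.00 / 3920.00 = 21.82 mm
y_c = 313600.00 / 3920.00 = 80.00 mm

x_c = 21.82 mm, y_c = 80.00 mm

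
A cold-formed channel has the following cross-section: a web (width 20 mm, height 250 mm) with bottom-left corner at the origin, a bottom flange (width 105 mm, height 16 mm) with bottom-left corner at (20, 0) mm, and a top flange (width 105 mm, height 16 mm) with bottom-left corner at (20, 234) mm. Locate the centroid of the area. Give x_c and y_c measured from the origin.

x_c = 35.12 mm, y_c = 125.00 mm

Part | A | x̄ᵢ | ȳᵢ | A·x̄ᵢ | A·ȳᵢ
web | 5000.00 | 10.00 | 125.00 | 50000.00 | 625000.00
bottom flange | 1680.00 | 72.50 | 8.00 | 121800.00 | 13440.00
top flange | 1680.00 | 72.50 | 242.00 | 121800.00 | 406560.00
Σ | 8360.00 |  |  | 293600.00 | 1045000.00
x_c = 293600.00 / 8360.00 = 35.12 mm
y_c = 1045000.00 / 8360.00 = 125.00 mm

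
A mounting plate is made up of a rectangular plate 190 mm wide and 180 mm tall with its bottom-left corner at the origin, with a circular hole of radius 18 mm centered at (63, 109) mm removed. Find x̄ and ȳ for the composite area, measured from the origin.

Part | A | x̄ᵢ | ȳᵢ | A·x̄ᵢ | A·ȳᵢ
plate | 34200.00 | 95.00 | 90.00 | 3249000.00 | 3078000.00
hole | -1017.88 | 63.00 | 109.00 | -64126.19 | -110948.49
Σ | 33182.12 |  |  | 3184873.81 | 2967051.51
x̄ = 3184873.81 / 33182.12 = 95.98 mm
ȳ = 2967051.51 / 33182.12 = 89.42 mm

x̄ = 95.98 mm, ȳ = 89.42 mm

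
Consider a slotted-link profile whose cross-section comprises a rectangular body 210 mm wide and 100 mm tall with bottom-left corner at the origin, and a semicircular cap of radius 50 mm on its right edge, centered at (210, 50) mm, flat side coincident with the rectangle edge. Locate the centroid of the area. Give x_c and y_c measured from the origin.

rectangular body: A = 210 × 100 = 21000.00, centroid at (105.00, 50.00).
semicircular end: A = ½π·50² = 3926.99, centroid at (231.22, 50.00).
ΣA = 24926.99 mm², ΣAx_c = 3113001.40 mm³, ΣAy_c = 1246349.54 mm³.
x_c = 3113001.40/24926.99 = 124.88 mm; y_c = 1246349.54/24926.99 = 50.00 mm.

x_c = 124.88 mm, y_c = 50.00 mm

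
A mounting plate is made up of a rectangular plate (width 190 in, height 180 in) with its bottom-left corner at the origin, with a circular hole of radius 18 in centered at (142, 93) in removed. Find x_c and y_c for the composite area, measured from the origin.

x_c = 93.56 in, y_c = 89.91 in

plate: A = 190 × 180 = 34200.00, centroid at (95.00, 90.00).
hole: A = −π·18² = -1017.88, centroid at (142.00, 93.00).
ΣA = 33182.12 in²
ΣAx_c = (34200.00)(95.00) + (-1017.88)(142.00) = 3104461.61 in³
ΣAy_c = (34200.00)(90.00) + (-1017.88)(93.00) = 2983337.53 in³
x_c = 3104461.61 / 33182.12 = 93.56 in
y_c = 2983337.53 / 33182.12 = 89.91 in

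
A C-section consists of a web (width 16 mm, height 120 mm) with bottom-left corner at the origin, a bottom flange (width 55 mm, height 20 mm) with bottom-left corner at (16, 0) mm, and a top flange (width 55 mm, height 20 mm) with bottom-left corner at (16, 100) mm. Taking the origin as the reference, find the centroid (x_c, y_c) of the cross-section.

web: A = 16 × 120 = 1920.00, centroid at (8.00, 60.00).
bottom flange: A = 55 × 20 = 1100.00, centroid at (43.50, 10.00).
top flange: A = 55 × 20 = 1100.00, centroid at (43.50, 110.00).
ΣA = 4120.00 mm², ΣAx_c = 111060.00 mm³, ΣAy_c = 247200.00 mm³.
x_c = 111060.00/4120.00 = 26.96 mm; y_c = 247200.00/4120.00 = 60.00 mm.

x_c = 26.96 mm, y_c = 60.00 mm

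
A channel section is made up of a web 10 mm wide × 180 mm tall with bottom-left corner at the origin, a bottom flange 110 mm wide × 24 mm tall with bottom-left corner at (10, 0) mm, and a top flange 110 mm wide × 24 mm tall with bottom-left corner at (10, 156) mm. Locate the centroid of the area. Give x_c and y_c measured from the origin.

Part | A | x̄ᵢ | ȳᵢ | A·x̄ᵢ | A·ȳᵢ
web | 1800.00 | 5.00 | 90.00 | 9000.00 | 162000.00
bottom flange | 2640.00 | 65.00 | 12.00 | 171600.00 | 31680.00
top flange | 2640.00 | 65.00 | 168.00 | 171600.00 | 443520.00
Σ | 7080.00 |  |  | 352200.00 | 637200.00
x_c = 352200.00 / 7080.00 = 49.75 mm
y_c = 637200.00 / 7080.00 = 90.00 mm

x_c = 49.75 mm, y_c = 90.00 mm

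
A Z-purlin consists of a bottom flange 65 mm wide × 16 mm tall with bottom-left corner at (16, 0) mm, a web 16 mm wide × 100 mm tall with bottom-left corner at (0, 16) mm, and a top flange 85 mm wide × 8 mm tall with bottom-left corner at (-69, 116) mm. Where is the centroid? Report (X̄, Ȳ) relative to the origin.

X̄ = 13.62 mm, Ȳ = 58.89 mm

Part | A | x̄ᵢ | ȳᵢ | A·x̄ᵢ | A·ȳᵢ
bottom flange | 1040.00 | 48.50 | 8.00 | 50440.00 | 8320.00
web | 1600.00 | 8.00 | 66.00 | 12800.00 | 105600.00
top flange | 680.00 | -26.50 | 120.00 | -18020.00 | 81600.00
Σ | 3320.00 |  |  | 45220.00 | 195520.00
X̄ = 45220.00 / 3320.00 = 13.62 mm
Ȳ = 195520.00 / 3320.00 = 58.89 mm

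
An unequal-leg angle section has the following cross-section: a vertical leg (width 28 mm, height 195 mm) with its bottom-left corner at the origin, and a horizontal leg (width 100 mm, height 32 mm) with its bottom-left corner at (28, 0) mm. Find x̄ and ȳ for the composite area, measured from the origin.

x̄ = 37.65 mm, ȳ = 67.38 mm

vertical leg: A = 28 × 195 = 5460.00, centroid at (14.00, 97.50).
horizontal leg: A = 100 × 32 = 3200.00, centroid at (78.00, 16.00).
ΣA = 8660.00 mm²
ΣAx̄ = (5460.00)(14.00) + (3200.00)(78.00) = 326040.00 mm³
ΣAȳ = (5460.00)(97.50) + (3200.00)(16.00) = 583550.00 mm³
x̄ = 326040.00 / 8660.00 = 37.65 mm
ȳ = 583550.00 / 8660.00 = 67.38 mm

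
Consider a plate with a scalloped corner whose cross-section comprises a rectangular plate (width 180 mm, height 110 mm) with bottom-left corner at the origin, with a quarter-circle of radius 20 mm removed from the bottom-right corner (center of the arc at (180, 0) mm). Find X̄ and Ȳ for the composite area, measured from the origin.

Part | A | x̄ᵢ | ȳᵢ | A·x̄ᵢ | A·ȳᵢ
plate | 19800.00 | 90.00 | 55.00 | 1782000.00 | 1089000.00
removed quarter-circle | -314.16 | 171.51 | 8.49 | -53882.00 | -2666.67
Σ | 19485.84 |  |  | 1728118.00 | 1086333.33
X̄ = 1728118.00 / 19485.84 = 88.69 mm
Ȳ = 1086333.33 / 19485.84 = 55.75 mm

X̄ = 88.69 mm, Ȳ = 55.75 mm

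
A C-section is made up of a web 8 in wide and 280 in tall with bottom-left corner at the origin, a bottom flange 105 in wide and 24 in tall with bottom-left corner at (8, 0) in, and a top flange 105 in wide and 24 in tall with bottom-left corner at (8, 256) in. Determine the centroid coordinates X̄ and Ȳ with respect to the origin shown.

X̄ = 43.12 in, Ȳ = 140.00 in

web: A = 8 × 280 = 2240.00, centroid at (4.00, 140.00).
bottom flange: A = 105 × 24 = 2520.00, centroid at (60.50, 12.00).
top flange: A = 105 × 24 = 2520.00, centroid at (60.50, 268.00).
ΣA = 7280.00 in²
ΣAX̄ = (2240.00)(4.00) + (2520.00)(60.50) + (2520.00)(60.50) = 313880.00 in³
ΣAȲ = (2240.00)(140.00) + (2520.00)(12.00) + (2520.00)(268.00) = 1019200.00 in³
X̄ = 313880.00 / 7280.00 = 43.12 in
Ȳ = 1019200.00 / 7280.00 = 140.00 in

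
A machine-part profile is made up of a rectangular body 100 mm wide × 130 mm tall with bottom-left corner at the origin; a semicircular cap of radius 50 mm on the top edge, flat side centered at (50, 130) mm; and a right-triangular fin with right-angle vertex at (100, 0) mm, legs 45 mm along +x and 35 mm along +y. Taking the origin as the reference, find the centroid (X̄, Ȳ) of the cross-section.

rectangular body: A = 100 × 130 = 13000.00, centroid at (50.00, 65.00).
semicircular top: A = ½π·50² = 3926.99, centroid at (50.00, 151.22).
triangular fin: A = ½·45·35 = 787.50, centroid at (115.00, 11.67).
ΣA = 17714.49 mm², ΣAX̄ = 936912.04 mm³, ΣAȲ = 1448029.64 mm³.
X̄ = 936912.04/17714.49 = 52.89 mm; Ȳ = 1448029.64/17714.49 = 81.74 mm.

X̄ = 52.89 mm, Ȳ = 81.74 mm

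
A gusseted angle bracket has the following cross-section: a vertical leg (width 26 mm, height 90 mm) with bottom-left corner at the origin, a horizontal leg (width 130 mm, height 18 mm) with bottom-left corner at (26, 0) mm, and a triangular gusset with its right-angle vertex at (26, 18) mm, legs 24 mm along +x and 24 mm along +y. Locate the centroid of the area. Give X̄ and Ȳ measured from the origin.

X̄ = 50.96 mm, Ȳ = 26.94 mm

vertical leg: A = 26 × 90 = 2340.00, centroid at (13.00, 45.00).
horizontal leg: A = 130 × 18 = 2340.00, centroid at (91.00, 9.00).
gusset: A = ½·24·24 = 288.00, centroid at (34.00, 26.00).
ΣA = 4968.00 mm², ΣAX̄ = 253152.00 mm³, ΣAȲ = 133848.00 mm³.
X̄ = 253152.00/4968.00 = 50.96 mm; Ȳ = 133848.00/4968.00 = 26.94 mm.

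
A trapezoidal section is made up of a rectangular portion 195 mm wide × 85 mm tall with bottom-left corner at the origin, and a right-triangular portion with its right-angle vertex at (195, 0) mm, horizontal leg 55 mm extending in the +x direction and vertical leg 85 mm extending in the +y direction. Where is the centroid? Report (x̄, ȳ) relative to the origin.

Part | A | x̄ᵢ | ȳᵢ | A·x̄ᵢ | A·ȳᵢ
rectangular portion | 16575.00 | 97.50 | 42.50 | 1616062.50 | 704437.50
triangular portion | 2337.50 | 213.33 | 28.33 | 498666.67 | 66229.17
Σ | 18912.50 |  |  | 2114729.17 | 770666.67
x̄ = 2114729.17 / 18912.50 = 111.82 mm
ȳ = 770666.67 / 18912.50 = 40.75 mm

x̄ = 111.82 mm, ȳ = 40.75 mm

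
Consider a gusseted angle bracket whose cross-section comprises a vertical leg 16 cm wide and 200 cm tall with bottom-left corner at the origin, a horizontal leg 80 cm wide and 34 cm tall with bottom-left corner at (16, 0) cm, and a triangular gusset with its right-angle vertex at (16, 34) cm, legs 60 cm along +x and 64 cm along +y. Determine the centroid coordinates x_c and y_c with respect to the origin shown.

Part | A | x̄ᵢ | ȳᵢ | A·x̄ᵢ | A·ȳᵢ
vertical leg | 3200.00 | 8.00 | 100.00 | 25600.00 | 320000.00
horizontal leg | 2720.00 | 56.00 | 17.00 | 152320.00 | 46240.00
gusset | 1920.00 | 36.00 | 55.33 | 69120.00 | 106240.00
Σ | 7840.00 |  |  | 247040.00 | 472480.00
x_c = 247040.00 / 7840.00 = 31.51 cm
y_c = 472480.00 / 7840.00 = 60.27 cm

x_c = 31.51 cm, y_c = 60.27 cm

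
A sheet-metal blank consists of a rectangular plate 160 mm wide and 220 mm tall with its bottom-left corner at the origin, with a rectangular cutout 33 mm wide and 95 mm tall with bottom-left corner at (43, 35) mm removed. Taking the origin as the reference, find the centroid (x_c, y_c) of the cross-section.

x_c = 82.00 mm, y_c = 112.69 mm

plate: A = 160 × 220 = 35200.00, centroid at (80.00, 110.00).
hole: A = −(33 × 95) = -3135.00, centroid at (59.50, 82.50).
ΣA = 32065.00 mm², ΣAx_c = 2629467.50 mm³, ΣAy_c = 3613362.50 mm³.
x_c = 2629467.50/32065.00 = 82.00 mm; y_c = 3613362.50/32065.00 = 112.69 mm.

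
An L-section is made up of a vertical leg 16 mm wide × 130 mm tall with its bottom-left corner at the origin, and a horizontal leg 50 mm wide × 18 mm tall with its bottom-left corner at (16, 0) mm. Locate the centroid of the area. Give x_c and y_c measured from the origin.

x_c = 17.97 mm, y_c = 48.09 mm

Part | A | x̄ᵢ | ȳᵢ | A·x̄ᵢ | A·ȳᵢ
vertical leg | 2080.00 | 8.00 | 65.00 | 16640.00 | 135200.00
horizontal leg | 900.00 | 41.00 | 9.00 | 36900.00 | 8100.00
Σ | 2980.00 |  |  | 53540.00 | 143300.00
x_c = 53540.00 / 2980.00 = 17.97 mm
y_c = 143300.00 / 2980.00 = 48.09 mm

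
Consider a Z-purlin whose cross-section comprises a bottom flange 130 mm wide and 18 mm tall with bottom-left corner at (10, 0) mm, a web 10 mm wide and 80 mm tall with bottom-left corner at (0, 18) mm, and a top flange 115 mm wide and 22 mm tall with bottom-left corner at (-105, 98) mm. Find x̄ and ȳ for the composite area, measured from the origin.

Part | A | x̄ᵢ | ȳᵢ | A·x̄ᵢ | A·ȳᵢ
bottom flange | 2340.00 | 75.00 | 9.00 | 175500.00 | 21060.00
web | 800.00 | 5.00 | 58.00 | 4000.00 | 46400.00
top flange | 2530.00 | -47.50 | 109.00 | -120175.00 | 275770.00
Σ | 5670.00 |  |  | 59325.00 | 343230.00
x̄ = 59325.00 / 5670.00 = 10.46 mm
ȳ = 343230.00 / 5670.00 = 60.53 mm

x̄ = 10.46 mm, ȳ = 60.53 mm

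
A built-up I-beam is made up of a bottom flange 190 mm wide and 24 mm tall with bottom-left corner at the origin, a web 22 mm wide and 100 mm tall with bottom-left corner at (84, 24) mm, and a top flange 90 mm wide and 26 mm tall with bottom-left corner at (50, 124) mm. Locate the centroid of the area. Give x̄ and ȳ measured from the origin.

x̄ = 95.00 mm, ȳ = 59.13 mm

Part | A | x̄ᵢ | ȳᵢ | A·x̄ᵢ | A·ȳᵢ
bottom flange | 4560.00 | 95.00 | 12.00 | 433200.00 | 54720.00
web | 2200.00 | 95.00 | 74.00 | 209000.00 | 162800.00
top flange | 2340.00 | 95.00 | 137.00 | 222300.00 | 320580.00
Σ | 9100.00 |  |  | 864500.00 | 538100.00
x̄ = 864500.00 / 9100.00 = 95.00 mm
ȳ = 538100.00 / 9100.00 = 59.13 mm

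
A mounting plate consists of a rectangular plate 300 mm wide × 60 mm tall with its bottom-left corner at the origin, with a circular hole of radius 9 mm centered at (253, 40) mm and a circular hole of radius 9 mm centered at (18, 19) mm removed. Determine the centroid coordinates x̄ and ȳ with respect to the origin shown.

Part | A | x̄ᵢ | ȳᵢ | A·x̄ᵢ | A·ȳᵢ
plate | 18000.00 | 150.00 | 30.00 | 2700000.00 | 540000.00
hole 1 | -254.47 | 253.00 | 40.00 | -64380.66 | -10178.76
hole 2 | -254.47 | 18.00 | 19.00 | -4580.44 | -4834.91
Σ | 17491.06 |  |  | 2631038.90 | 524986.33
x̄ = 2631038.90 / 17491.06 = 150.42 mm
ȳ = 524986.33 / 17491.06 = 30.01 mm

x̄ = 150.42 mm, ȳ = 30.01 mm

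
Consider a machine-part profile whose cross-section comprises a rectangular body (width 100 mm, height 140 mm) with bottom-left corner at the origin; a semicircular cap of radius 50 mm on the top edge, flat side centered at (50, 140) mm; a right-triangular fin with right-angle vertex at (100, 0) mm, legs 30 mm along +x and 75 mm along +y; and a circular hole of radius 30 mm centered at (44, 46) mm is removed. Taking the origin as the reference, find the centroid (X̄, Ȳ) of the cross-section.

X̄ = 55.21 mm, Ȳ = 93.14 mm

rectangular body: A = 100 × 140 = 14000.00, centroid at (50.00, 70.00).
semicircular top: A = ½π·50² = 3926.99, centroid at (50.00, 161.22).
triangular fin: A = ½·30·75 = 1125.00, centroid at (110.00, 25.00).
hole: A = −π·30² = -2827.43, centroid at (44.00, 46.00).
ΣA = 16224.56 mm²
ΣAX̄ = (14000.00)(50.00) + (3926.99)(50.00) + (1125.00)(110.00) + (-2827.43)(44.00) = 895692.47 mm³
ΣAȲ = (14000.00)(70.00) + (3926.99)(161.22) + (1125.00)(25.00) + (-2827.43)(46.00) = 1511175.11 mm³
X̄ = 895692.47 / 16224.56 = 55.21 mm
Ȳ = 1511175.11 / 16224.56 = 93.14 mm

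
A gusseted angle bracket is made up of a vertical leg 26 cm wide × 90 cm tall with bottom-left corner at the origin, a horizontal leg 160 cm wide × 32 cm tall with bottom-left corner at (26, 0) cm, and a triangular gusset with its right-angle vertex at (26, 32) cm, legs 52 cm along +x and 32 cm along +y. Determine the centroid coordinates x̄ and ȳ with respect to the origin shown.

Part | A | x̄ᵢ | ȳᵢ | A·x̄ᵢ | A·ȳᵢ
vertical leg | 2340.00 | 13.00 | 45.00 | 30420.00 | 105300.00
horizontal leg | 5120.00 | 106.00 | 16.00 | 542720.00 | 81920.00
gusset | 832.00 | 43.33 | 42.67 | 36053.33 | 35498.67
Σ | 8292.00 |  |  | 609193.33 | 222718.67
x̄ = 609193.33 / 8292.00 = 73.47 cm
ȳ = 222718.67 / 8292.00 = 26.86 cm

x̄ = 73.47 cm, ȳ = 26.86 cm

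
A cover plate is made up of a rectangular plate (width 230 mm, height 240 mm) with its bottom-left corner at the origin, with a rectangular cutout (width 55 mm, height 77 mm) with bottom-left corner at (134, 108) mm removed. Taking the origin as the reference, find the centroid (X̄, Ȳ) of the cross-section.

Part | A | x̄ᵢ | ȳᵢ | A·x̄ᵢ | A·ȳᵢ
plate | 55200.00 | 115.00 | 120.00 | 6348000.00 | 6624000.00
hole | -4235.00 | 161.50 | 146.50 | -683952.50 | -620427.50
Σ | 50965.00 |  |  | 5664047.50 | 6003572.50
X̄ = 5664047.50 / 50965.00 = 111.14 mm
Ȳ = 6003572.50 / 50965.00 = 117.80 mm

X̄ = 111.14 mm, Ȳ = 117.80 mm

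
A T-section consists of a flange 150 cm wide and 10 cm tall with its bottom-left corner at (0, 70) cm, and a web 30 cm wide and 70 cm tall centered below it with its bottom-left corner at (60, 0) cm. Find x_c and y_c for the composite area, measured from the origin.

x_c = 75.00 cm, y_c = 51.67 cm

web: A = 30 × 70 = 2100.00, centroid at (75.00, 35.00).
flange: A = 150 × 10 = 1500.00, centroid at (75.00, 75.00).
ΣA = 3600.00 cm²
ΣAx_c = (2100.00)(75.00) + (1500.00)(75.00) = 270000.00 cm³
ΣAy_c = (2100.00)(35.00) + (1500.00)(75.00) = 186000.00 cm³
x_c = 270000.00 / 3600.00 = 75.00 cm
y_c = 186000.00 / 3600.00 = 51.67 cm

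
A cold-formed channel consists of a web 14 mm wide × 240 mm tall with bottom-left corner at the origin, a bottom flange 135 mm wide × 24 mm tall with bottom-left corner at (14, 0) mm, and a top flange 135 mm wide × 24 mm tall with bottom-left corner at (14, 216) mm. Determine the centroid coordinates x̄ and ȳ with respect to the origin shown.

x̄ = 56.06 mm, ȳ = 120.00 mm

web: A = 14 × 240 = 3360.00, centroid at (7.00, 120.00).
bottom flange: A = 135 × 24 = 3240.00, centroid at (81.50, 12.00).
top flange: A = 135 × 24 = 3240.00, centroid at (81.50, 228.00).
ΣA = 9840.00 mm², ΣAx̄ = 551640.00 mm³, ΣAȳ = 1180800.00 mm³.
x̄ = 551640.00/9840.00 = 56.06 mm; ȳ = 1180800.00/9840.00 = 120.00 mm.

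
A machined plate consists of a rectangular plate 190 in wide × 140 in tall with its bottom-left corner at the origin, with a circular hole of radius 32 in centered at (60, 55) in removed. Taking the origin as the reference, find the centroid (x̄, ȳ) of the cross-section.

x̄ = 99.82 in, ȳ = 72.06 in

plate: A = 190 × 140 = 26600.00, centroid at (95.00, 70.00).
hole: A = −π·32² = -3216.99, centroid at (60.00, 55.00).
ΣA = 23383.01 in²
ΣAx̄ = (26600.00)(95.00) + (-3216.99)(60.00) = 2333980.55 in³
ΣAȳ = (26600.00)(70.00) + (-3216.99)(55.00) = 1685065.50 in³
x̄ = 2333980.55 / 23383.01 = 99.82 in
ȳ = 1685065.50 / 23383.01 = 72.06 in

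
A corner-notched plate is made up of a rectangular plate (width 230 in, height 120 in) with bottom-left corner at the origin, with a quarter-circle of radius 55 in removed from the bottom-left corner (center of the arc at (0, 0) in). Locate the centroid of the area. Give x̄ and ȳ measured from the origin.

x̄ = 123.63 in, ȳ = 63.45 in

plate: A = 230 × 120 = 27600.00, centroid at (115.00, 60.00).
removed quarter-circle: A = −¼π·55² = -2375.83, centroid at (23.34, 23.34).
ΣA = 25224.17 in², ΣAx̄ = 3118541.67 in³, ΣAȳ = 1600541.67 in³.
x̄ = 3118541.67/25224.17 = 123.63 in; ȳ = 1600541.67/25224.17 = 63.45 in.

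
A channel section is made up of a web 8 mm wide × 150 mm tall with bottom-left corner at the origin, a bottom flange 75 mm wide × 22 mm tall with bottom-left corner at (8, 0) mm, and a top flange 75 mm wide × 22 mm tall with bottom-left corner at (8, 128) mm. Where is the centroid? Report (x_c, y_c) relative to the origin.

x_c = 34.43 mm, y_c = 75.00 mm

Part | A | x̄ᵢ | ȳᵢ | A·x̄ᵢ | A·ȳᵢ
web | 1200.00 | 4.00 | 75.00 | 4800.00 | 90000.00
bottom flange | 1650.00 | 45.50 | 11.00 | 75075.00 | 18150.00
top flange | 1650.00 | 45.50 | 139.00 | 75075.00 | 229350.00
Σ | 4500.00 |  |  | 154950.00 | 337500.00
x_c = 154950.00 / 4500.00 = 34.43 mm
y_c = 337500.00 / 4500.00 = 75.00 mm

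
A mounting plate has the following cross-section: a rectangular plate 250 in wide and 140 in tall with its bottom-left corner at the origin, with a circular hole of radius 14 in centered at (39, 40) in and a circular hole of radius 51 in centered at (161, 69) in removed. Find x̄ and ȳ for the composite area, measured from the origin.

Part | A | x̄ᵢ | ȳᵢ | A·x̄ᵢ | A·ȳᵢ
plate | 35000.00 | 125.00 | 70.00 | 4375000.00 | 2450000.00
hole 1 | -615.75 | 39.00 | 40.00 | -24014.33 | -24630.09
hole 2 | -8171.28 | 161.00 | 69.00 | -1315576.48 | -563818.49
Σ | 26212.97 |  |  | 3035409.18 | 1861551.42
x̄ = 3035409.18 / 26212.97 = 115.80 in
ȳ = 1861551.42 / 26212.97 = 71.02 in

x̄ = 115.80 in, ȳ = 71.02 in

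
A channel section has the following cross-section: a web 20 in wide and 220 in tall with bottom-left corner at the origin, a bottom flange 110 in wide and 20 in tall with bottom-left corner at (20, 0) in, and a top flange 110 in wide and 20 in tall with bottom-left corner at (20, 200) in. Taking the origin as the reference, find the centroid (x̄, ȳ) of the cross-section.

x̄ = 42.50 in, ȳ = 110.00 in

web: A = 20 × 220 = 4400.00, centroid at (10.00, 110.00).
bottom flange: A = 110 × 20 = 2200.00, centroid at (75.00, 10.00).
top flange: A = 110 × 20 = 2200.00, centroid at (75.00, 210.00).
ΣA = 8800.00 in², ΣAx̄ = 374000.00 in³, ΣAȳ = 968000.00 in³.
x̄ = 374000.00/8800.00 = 42.50 in; ȳ = 968000.00/8800.00 = 110.00 in.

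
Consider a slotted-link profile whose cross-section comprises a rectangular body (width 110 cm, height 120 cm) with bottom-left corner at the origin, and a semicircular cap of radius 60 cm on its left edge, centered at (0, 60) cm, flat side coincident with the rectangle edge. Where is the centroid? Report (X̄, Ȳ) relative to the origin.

rectangular body: A = 110 × 120 = 13200.00, centroid at (55.00, 60.00).
semicircular end: A = ½π·60² = 5654.87, centroid at (-25.46, 60.00).
ΣA = 18854.87 cm², ΣAX̄ = 582000.00 cm³, ΣAȲ = 1131292.01 cm³.
X̄ = 582000.00/18854.87 = 30.87 cm; Ȳ = 1131292.01/18854.87 = 60.00 cm.

X̄ = 30.87 cm, Ȳ = 60.00 cm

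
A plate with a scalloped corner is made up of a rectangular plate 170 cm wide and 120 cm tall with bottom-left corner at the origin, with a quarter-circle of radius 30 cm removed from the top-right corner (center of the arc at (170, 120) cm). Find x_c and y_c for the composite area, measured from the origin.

plate: A = 170 × 120 = 20400.00, centroid at (85.00, 60.00).
removed quarter-circle: A = −¼π·30² = -706.86, centroid at (157.27, 107.27).
ΣA = 19693.14 cm², ΣAx_c = 1622834.08 cm³, ΣAy_c = 1148177.00 cm³.
x_c = 1622834.08/19693.14 = 82.41 cm; y_c = 1148177.00/19693.14 = 58.30 cm.

x_c = 82.41 cm, y_c = 58.30 cm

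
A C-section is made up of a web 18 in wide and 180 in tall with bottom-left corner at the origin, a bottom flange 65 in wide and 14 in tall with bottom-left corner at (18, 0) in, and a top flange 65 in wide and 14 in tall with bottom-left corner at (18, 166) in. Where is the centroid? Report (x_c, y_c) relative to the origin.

x_c = 23.93 in, y_c = 90.00 in

web: A = 18 × 180 = 3240.00, centroid at (9.00, 90.00).
bottom flange: A = 65 × 14 = 910.00, centroid at (50.50, 7.00).
top flange: A = 65 × 14 = 910.00, centroid at (50.50, 173.00).
ΣA = 5060.00 in²
ΣAx_c = (3240.00)(9.00) + (910.00)(50.50) + (910.00)(50.50) = 121070.00 in³
ΣAy_c = (3240.00)(90.00) + (910.00)(7.00) + (910.00)(173.00) = 455400.00 in³
x_c = 121070.00 / 5060.00 = 23.93 in
y_c = 455400.00 / 5060.00 = 90.00 in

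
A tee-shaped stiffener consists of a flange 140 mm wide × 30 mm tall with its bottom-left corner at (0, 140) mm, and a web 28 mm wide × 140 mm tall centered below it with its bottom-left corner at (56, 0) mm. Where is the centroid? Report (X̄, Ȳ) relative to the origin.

X̄ = 70.00 mm, Ȳ = 113.97 mm

web: A = 28 × 140 = 3920.00, centroid at (70.00, 70.00).
flange: A = 140 × 30 = 4200.00, centroid at (70.00, 155.00).
ΣA = 8120.00 mm²
ΣAX̄ = (3920.00)(70.00) + (4200.00)(70.00) = 568400.00 mm³
ΣAȲ = (3920.00)(70.00) + (4200.00)(155.00) = 925400.00 mm³
X̄ = 568400.00 / 8120.00 = 70.00 mm
Ȳ = 925400.00 / 8120.00 = 113.97 mm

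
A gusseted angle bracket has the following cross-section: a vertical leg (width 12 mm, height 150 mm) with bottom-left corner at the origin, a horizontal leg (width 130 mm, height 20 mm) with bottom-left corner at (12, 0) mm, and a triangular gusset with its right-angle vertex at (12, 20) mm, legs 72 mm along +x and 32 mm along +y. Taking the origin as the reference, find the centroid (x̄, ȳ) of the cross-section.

vertical leg: A = 12 × 150 = 1800.00, centroid at (6.00, 75.00).
horizontal leg: A = 130 × 20 = 2600.00, centroid at (77.00, 10.00).
gusset: A = ½·72·32 = 1152.00, centroid at (36.00, 30.67).
ΣA = 5552.00 mm², ΣAx̄ = 252472.00 mm³, ΣAȳ = 196328.00 mm³.
x̄ = 252472.00/5552.00 = 45.47 mm; ȳ = 196328.00/5552.00 = 35.36 mm.

x̄ = 45.47 mm, ȳ = 35.36 mm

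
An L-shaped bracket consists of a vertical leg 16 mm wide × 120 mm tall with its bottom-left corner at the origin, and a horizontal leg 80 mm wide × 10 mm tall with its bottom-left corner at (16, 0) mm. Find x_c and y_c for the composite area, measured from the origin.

x_c = 22.12 mm, y_c = 43.82 mm

vertical leg: A = 16 × 120 = 1920.00, centroid at (8.00, 60.00).
horizontal leg: A = 80 × 10 = 800.00, centroid at (56.00, 5.00).
ΣA = 2720.00 mm², ΣAx_c = 60160.00 mm³, ΣAy_c = 119200.00 mm³.
x_c = 60160.00/2720.00 = 22.12 mm; y_c = 119200.00/2720.00 = 43.82 mm.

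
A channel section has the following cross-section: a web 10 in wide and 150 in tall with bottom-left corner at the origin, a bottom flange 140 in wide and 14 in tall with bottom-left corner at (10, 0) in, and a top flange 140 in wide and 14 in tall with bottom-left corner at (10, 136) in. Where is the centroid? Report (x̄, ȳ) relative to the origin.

x̄ = 59.24 in, ȳ = 75.00 in

web: A = 10 × 150 = 1500.00, centroid at (5.00, 75.00).
bottom flange: A = 140 × 14 = 1960.00, centroid at (80.00, 7.00).
top flange: A = 140 × 14 = 1960.00, centroid at (80.00, 143.00).
ΣA = 5420.00 in², ΣAx̄ = 321100.00 in³, ΣAȳ = 406500.00 in³.
x̄ = 321100.00/5420.00 = 59.24 in; ȳ = 406500.00/5420.00 = 75.00 in.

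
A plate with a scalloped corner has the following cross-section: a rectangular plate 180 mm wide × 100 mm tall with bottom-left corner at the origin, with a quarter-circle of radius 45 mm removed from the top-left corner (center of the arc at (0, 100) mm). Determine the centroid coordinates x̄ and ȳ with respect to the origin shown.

x̄ = 96.87 mm, ȳ = 47.01 mm

plate: A = 180 × 100 = 18000.00, centroid at (90.00, 50.00).
removed quarter-circle: A = −¼π·45² = -1590.43, centroid at (19.10, 80.90).
ΣA = 16409.57 mm²
ΣAx̄ = (18000.00)(90.00) + (-1590.43)(19.10) = 1589625.00 mm³
ΣAȳ = (18000.00)(50.00) + (-1590.43)(80.90) = 771331.87 mm³
x̄ = 1589625.00 / 16409.57 = 96.87 mm
ȳ = 771331.87 / 16409.57 = 47.01 mm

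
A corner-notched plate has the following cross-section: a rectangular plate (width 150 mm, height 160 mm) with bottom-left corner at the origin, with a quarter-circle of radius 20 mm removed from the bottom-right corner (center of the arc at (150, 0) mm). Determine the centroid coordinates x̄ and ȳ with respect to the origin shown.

plate: A = 150 × 160 = 24000.00, centroid at (75.00, 80.00).
removed quarter-circle: A = −¼π·20² = -314.16, centroid at (141.51, 8.49).
ΣA = 23685.84 mm², ΣAx̄ = 1755542.78 mm³, ΣAȳ = 1917333.33 mm³.
x̄ = 1755542.78/23685.84 = 74.12 mm; ȳ = 1917333.33/23685.84 = 80.95 mm.

x̄ = 74.12 mm, ȳ = 80.95 mm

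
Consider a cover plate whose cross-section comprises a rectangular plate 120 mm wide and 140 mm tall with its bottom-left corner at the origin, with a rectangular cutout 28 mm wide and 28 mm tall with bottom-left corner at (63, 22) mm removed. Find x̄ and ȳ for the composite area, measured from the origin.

x̄ = 59.17 mm, ȳ = 71.66 mm

plate: A = 120 × 140 = 16800.00, centroid at (60.00, 70.00).
hole: A = −(28 × 28) = -784.00, centroid at (77.00, 36.00).
ΣA = 16016.00 mm², ΣAx̄ = 947632.00 mm³, ΣAȳ = 1147776.00 mm³.
x̄ = 947632.00/16016.00 = 59.17 mm; ȳ = 1147776.00/16016.00 = 71.66 mm.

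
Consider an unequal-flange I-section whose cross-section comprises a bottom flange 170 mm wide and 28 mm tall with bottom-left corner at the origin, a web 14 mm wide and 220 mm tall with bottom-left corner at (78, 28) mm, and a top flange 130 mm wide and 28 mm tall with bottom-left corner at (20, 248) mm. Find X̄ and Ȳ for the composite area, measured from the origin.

X̄ = 85.00 mm, Ȳ = 125.90 mm

bottom flange: A = 170 × 28 = 4760.00, centroid at (85.00, 14.00).
web: A = 14 × 220 = 3080.00, centroid at (85.00, 138.00).
top flange: A = 130 × 28 = 3640.00, centroid at (85.00, 262.00).
ΣA = 11480.00 mm², ΣAX̄ = 975800.00 mm³, ΣAȲ = 1445360.00 mm³.
X̄ = 975800.00/11480.00 = 85.00 mm; Ȳ = 1445360.00/11480.00 = 125.90 mm.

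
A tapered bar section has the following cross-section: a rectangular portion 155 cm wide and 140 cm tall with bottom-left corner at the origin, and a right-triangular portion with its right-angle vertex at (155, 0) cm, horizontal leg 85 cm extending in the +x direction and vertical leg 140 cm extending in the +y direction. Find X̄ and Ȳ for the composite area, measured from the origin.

Part | A | x̄ᵢ | ȳᵢ | A·x̄ᵢ | A·ȳᵢ
rectangular portion | 21700.00 | 77.50 | 70.00 | 1681750.00 | 1519000.00
triangular portion | 5950.00 | 183.33 | 46.67 | 1090833.33 | 277666.67
Σ | 27650.00 |  |  | 2772583.33 | 1796666.67
X̄ = 2772583.33 / 27650.00 = 100.27 cm
Ȳ = 1796666.67 / 27650.00 = 64.98 cm

X̄ = 100.27 cm, Ȳ = 64.98 cm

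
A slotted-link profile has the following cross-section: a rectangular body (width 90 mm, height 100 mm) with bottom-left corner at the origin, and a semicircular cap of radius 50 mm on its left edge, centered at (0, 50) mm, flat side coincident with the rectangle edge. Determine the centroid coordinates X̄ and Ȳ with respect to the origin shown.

Part | A | x̄ᵢ | ȳᵢ | A·x̄ᵢ | A·ȳᵢ
rectangular body | 9000.00 | 45.00 | 50.00 | 405000.00 | 450000.00
semicircular end | 3926.99 | -21.22 | 50.00 | -83333.33 | 196349.54
Σ | 12926.99 |  |  | 321666.67 | 646349.54
X̄ = 321666.67 / 12926.99 = 24.88 mm
Ȳ = 646349.54 / 12926.99 = 50.00 mm

X̄ = 24.88 mm, Ȳ = 50.00 mm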